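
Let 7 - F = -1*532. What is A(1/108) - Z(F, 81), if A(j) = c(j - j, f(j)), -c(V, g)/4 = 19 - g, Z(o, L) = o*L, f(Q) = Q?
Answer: -1180844/27 ≈ -43735.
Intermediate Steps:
F = 539 (F = 7 - (-1)*532 = 7 - 1*(-532) = 7 + 532 = 539)
Z(o, L) = L*o
c(V, g) = -76 + 4*g (c(V, g) = -4*(19 - g) = -76 + 4*g)
A(j) = -76 + 4*j
A(1/108) - Z(F, 81) = (-76 + 4/108) - 81*539 = (-76 + 4*(1/108)) - 1*43659 = (-76 + 1/27) - 43659 = -2051/27 - 43659 = -1180844/27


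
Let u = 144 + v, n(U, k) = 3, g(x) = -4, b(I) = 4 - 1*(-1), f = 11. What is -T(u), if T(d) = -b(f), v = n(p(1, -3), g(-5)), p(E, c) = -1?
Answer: 5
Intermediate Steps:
b(I) = 5 (b(I) = 4 + 1 = 5)
v = 3
u = 147 (u = 144 + 3 = 147)
T(d) = -5 (T(d) = -1*5 = -5)
-T(u) = -1*(-5) = 5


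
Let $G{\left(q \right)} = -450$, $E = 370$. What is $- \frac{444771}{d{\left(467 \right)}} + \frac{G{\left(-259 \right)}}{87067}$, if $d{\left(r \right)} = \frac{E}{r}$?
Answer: $- \frac{18084517565319}{32214790} \approx -5.6137 \cdot 10^{5}$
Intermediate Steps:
$d{\left(r \right)} = \frac{370}{r}$
$- \frac{444771}{d{\left(467 \right)}} + \frac{G{\left(-259 \right)}}{87067} = - \frac{444771}{370 \cdot \frac{1}{467}} - \frac{450}{87067} = - \frac{444771}{\frac{370}{467}} - \frac{450}{87067} = \left(-444771\right) \frac{467}{370} - \frac{450}{87067} = - \frac{207708057}{370} - \frac{450}{87067} = - \frac{18084517565319}{32214790}$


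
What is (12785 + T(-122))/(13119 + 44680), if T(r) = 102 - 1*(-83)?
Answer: 12970/57799 ≈ 0.22440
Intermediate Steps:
T(r) = 185 (T(r) = 102 + 83 = 185)
(12785 + T(-122))/(13119 + 44680) = (12785 + 185)/(13119 + 44680) = 12970/57799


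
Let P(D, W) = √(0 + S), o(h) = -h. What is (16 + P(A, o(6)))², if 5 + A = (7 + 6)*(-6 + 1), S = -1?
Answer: (16 + I)² ≈ 255.0 + 32.0*I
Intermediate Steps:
A = -70 (A = -5 + (7 + 6)*(-6 + 1) = -5 + 13*(-5) = -5 - 65 = -70)
P(D, W) = I (P(D, W) = √(0 - 1) = √(-1) = I)
(16 + P(A, o(6)))² = (16 + I)²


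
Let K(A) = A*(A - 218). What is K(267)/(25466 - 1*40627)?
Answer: -13083/15161 ≈ -0.86294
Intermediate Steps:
K(A) = A*(-218 + A)
K(267)/(25466 - 1*40627) = (267*(-218 + 267))/(25466 - 1*40627) = (267*49)/(25466 - 40627) = 13083/(-15161) = 13083*(-1/15161) = -13083/15161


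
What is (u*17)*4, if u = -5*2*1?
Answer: -680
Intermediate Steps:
u = -10 (u = -10*1 = -10)
(u*17)*4 = -10*17*4 = -170*4 = -680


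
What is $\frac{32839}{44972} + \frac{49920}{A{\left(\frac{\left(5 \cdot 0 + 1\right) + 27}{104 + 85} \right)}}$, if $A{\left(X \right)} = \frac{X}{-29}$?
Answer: $- \frac{439459155641}{44972} \approx -9.7718 \cdot 10^{6}$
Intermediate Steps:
$A{\left(X \right)} = - \frac{X}{29}$ ($A{\left(X \right)} = X \left(- \frac{1}{29}\right) = - \frac{X}{29}$)
$\frac{32839}{44972} + \frac{49920}{A{\left(\frac{\left(5 \cdot 0 + 1\right) + 27}{104 + 85} \right)}} = \frac{32839}{44972} + \frac{49920}{\left(- \frac{1}{29}\right) \frac{\left(5 \cdot 0 + 1\right) + 27}{104 + 85}} = 32839 \cdot \frac{1}{44972} + \frac{49920}{\left(- \frac{1}{29}\right) \frac{\left(0 + 1\right) + 27}{189}} = \frac{32839}{44972} + \frac{49920}{\left(- \frac{1}{29}\right) \left(1 + 27\right) \frac{1}{189}} = \frac{32839}{44972} + \frac{49920}{\left(- \frac{1}{29}\right) 28 \cdot \frac{1}{189}} = \frac{32839}{44972} + \frac{49920}{\left(- \frac{1}{29}\right) \frac{4}{27}} = \frac{32839}{44972} + \frac{49920}{- \frac{4}{783}} = \frac{32839}{44972} + 49920 \left(- \frac{783}{4}\right) = \frac{32839}{44972} - 9771840 = - \frac{439459155641}{44972}$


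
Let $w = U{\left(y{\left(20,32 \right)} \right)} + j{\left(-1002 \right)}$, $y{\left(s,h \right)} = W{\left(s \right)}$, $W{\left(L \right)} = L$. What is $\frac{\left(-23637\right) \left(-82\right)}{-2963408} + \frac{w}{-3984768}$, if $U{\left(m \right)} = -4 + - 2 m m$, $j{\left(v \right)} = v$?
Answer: $- \frac{80396467759}{123005139264} \approx -0.6536$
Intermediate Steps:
$y{\left(s,h \right)} = s$
$U{\left(m \right)} = -4 - 2 m^{2}$
$w = -1806$ ($w = \left(-4 - 2 \cdot 20^{2}\right) - 1002 = \left(-4 - 800\right) - 1002 = -804 - 1002 = -1806$)
$\frac{\left(-23637\right) \left(-82\right)}{-2963408} + \frac{w}{-3984768} = \frac{\left(-23637\right) \left(-82\right)}{-2963408} - \frac{1806}{-3984768} = 1938234 \left(- \frac{1}{2963408}\right) - - \frac{301}{664128} = - \frac{969117}{1481704} + \frac{301}{664128} = - \frac{80396467759}{123005139264}$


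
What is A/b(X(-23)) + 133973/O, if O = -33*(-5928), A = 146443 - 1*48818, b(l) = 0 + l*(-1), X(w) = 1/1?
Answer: -19097659027/195624 ≈ -97624.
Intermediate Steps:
X(w) = 1
b(l) = -l (b(l) = 0 - l = -l)
A = 97625 (A = 146443 - 48818 = 97625)
O = 195624
A/b(X(-23)) + 133973/O = 97625/((-1*1)) + 133973/195624 = 97625/(-1) + 133973*(1/195624) = 97625*(-1) + 133973/195624 = -97625 + 133973/195624 = -19097659027/195624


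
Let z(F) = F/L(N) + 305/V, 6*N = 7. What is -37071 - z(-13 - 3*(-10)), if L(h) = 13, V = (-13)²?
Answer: -6265525/169 ≈ -37074.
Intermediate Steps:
N = 7/6 (N = (⅙)*7 = 7/6 ≈ 1.1667)
V = 169
z(F) = 305/169 + F/13 (z(F) = F/13 + 305/169 = 305/169 + F/13)
-37071 - z(-13 - 3*(-10)) = -37071 - (305/169 + (-13 - 3*(-10))/13) = -37071 - (305/169 + (-13 + 30)/13) = -37071 - (305/169 + (1/13)*17) = -37071 - (305/169 + 17/13) = -37071 - 1*526/169 = -37071 - 526/169 = -6265525/169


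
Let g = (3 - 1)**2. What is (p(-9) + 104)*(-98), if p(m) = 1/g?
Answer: -20433/2 ≈ -10217.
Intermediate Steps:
g = 4 (g = 2**2 = 4)
p(m) = 1/4
(p(-9) + 104)*(-98) = (1/4 + 104)*(-98) = (417/4)*(-98) = -20433/2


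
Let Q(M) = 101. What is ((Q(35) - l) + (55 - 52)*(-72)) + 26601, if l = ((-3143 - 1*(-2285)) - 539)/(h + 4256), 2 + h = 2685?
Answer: 183787751/6939 ≈ 26486.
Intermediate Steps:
h = 2683 (h = -2 + 2685 = 2683)
l = -1397/6939 (l = ((-3143 - 1*(-2285)) - 539)/(2683 + 4256) = ((-3143 + 2285) - 539)/6939 = (-858 - 539)*(1/6939) = -1397*1/6939 = -1397/6939 ≈ -0.20133)
((Q(35) - l) + (55 - 52)*(-72)) + 26601 = ((101 - 1*(-1397/6939)) + (55 - 52)*(-72)) + 26601 = ((101 + 1397/6939) + 3*(-72)) + 26601 = (702236/6939 - 216) + 26601 = -796588/6939 + 26601 = 183787751/6939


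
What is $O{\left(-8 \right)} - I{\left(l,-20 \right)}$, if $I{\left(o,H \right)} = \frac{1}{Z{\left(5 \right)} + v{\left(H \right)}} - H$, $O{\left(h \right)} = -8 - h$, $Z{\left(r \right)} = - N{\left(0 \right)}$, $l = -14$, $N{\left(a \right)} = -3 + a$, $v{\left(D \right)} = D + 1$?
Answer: $- \frac{319}{16} \approx -19.938$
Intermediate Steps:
$v{\left(D \right)} = 1 + D$
$Z{\left(r \right)} = 3$ ($Z{\left(r \right)} = - (-3 + 0) = \left(-1\right) \left(-3\right) = 3$)
$I{\left(o,H \right)} = \frac{1}{4 + H} - H$ ($I{\left(o,H \right)} = \frac{1}{3 + \left(1 + H\right)} - H = \frac{1}{4 + H} - H$)
$O{\left(-8 \right)} - I{\left(l,-20 \right)} = \left(-8 - -8\right) - \frac{1 - \left(-20\right)^{2} - -80}{4 - 20} = \left(-8 + 8\right) - \frac{1 - 400 + 80}{-16} = 0 - - \frac{1 - 400 + 80}{16} = 0 - \left(- \frac{1}{16}\right) \left(-319\right) = 0 - \frac{319}{16} = - \frac{319}{16}$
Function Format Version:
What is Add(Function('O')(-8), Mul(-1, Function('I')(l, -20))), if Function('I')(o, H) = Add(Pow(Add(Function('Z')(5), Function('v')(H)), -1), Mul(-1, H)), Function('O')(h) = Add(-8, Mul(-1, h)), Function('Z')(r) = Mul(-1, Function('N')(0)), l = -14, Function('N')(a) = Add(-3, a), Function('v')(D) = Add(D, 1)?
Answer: Rational(-319, 16) ≈ -19.938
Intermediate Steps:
Function('v')(D) = Add(1, D)
Function('Z')(r) = 3 (Function('Z')(r) = Mul(-1, Add(-3, 0)) = Mul(-1, -3) = 3)
Function('I')(o, H) = Add(Pow(Add(4, H), -1), Mul(-1, H)) (Function('I')(o, H) = Add(Pow(Add(3, Add(1, H)), -1), Mul(-1, H)) = Add(Pow(Add(4, H), -1), Mul(-1, H)))
Add(Function('O')(-8), Mul(-1, Function('I')(l, -20))) = Add(Add(-8, Mul(-1, -8)), Mul(-1, Mul(Pow(Add(4, -20), -1), Add(1, Mul(-1, Pow(-20, 2)), Mul(-4, -20))))) = Add(Add(-8, 8), Mul(-1, Mul(Pow(-16, -1), Add(1, Mul(-1, 400), 80)))) = Add(0, Mul(-1, Mul(Rational(-1, 16), Add(1, -400, 80)))) = Add(0, Mul(-1, Mul(Rational(-1, 16), -319))) = Add(0, Mul(-1, Rational(319, 16))) = Add(0, Rational(-319, 16)) = Rational(-319, 16)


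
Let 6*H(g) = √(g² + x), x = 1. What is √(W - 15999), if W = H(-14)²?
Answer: I*√575767/6 ≈ 126.47*I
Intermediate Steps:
H(g) = √(1 + g²)/6 (H(g) = √(g² + 1)/6 = √(1 + g²)/6)
W = 197/36 (W = (√(1 + (-14)²)/6)² = (√(1 + 196)/6)² = (√197/6)² = 197/36 ≈ 5.4722)
√(W - 15999) = √(197/36 - 15999) = √(-575767/36) = I*√575767/6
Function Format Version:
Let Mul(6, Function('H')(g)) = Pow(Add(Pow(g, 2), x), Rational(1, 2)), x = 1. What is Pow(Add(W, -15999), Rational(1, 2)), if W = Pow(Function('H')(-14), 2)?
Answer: Mul(Rational(1, 6), I, Pow(575767, Rational(1, 2))) ≈ Mul(126.47, I)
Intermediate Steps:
Function('H')(g) = Mul(Rational(1, 6), Pow(Add(1, Pow(g, 2)), Rational(1, 2))) (Function('H')(g) = Mul(Rational(1, 6), Pow(Add(Pow(g, 2), 1), Rational(1, 2))) = Mul(Rational(1, 6), Pow(Add(1, Pow(g, 2)), Rational(1, 2))))
W = Rational(197, 36) (W = Pow(Mul(Rational(1, 6), Pow(Add(1, Pow(-14, 2)), Rational(1, 2))), 2) = Pow(Mul(Rational(1, 6), Pow(Add(1, 196), Rational(1, 2))), 2) = Pow(Mul(Rational(1, 6), Pow(197, Rational(1, 2))), 2) = Rational(197, 36) ≈ 5.4722)
Pow(Add(W, -15999), Rational(1, 2)) = Pow(Add(Rational(197, 36), -15999), Rational(1, 2)) = Pow(Rational(-575767, 36), Rational(1, 2)) = Mul(Rational(1, 6), I, Pow(575767, Rational(1, 2)))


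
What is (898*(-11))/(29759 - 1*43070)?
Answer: 9878/13311 ≈ 0.74209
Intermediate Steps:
(898*(-11))/(29759 - 1*43070) = -9878/(29759 - 43070) = -9878/(-13311) = -9878*(-1/13311) = 9878/13311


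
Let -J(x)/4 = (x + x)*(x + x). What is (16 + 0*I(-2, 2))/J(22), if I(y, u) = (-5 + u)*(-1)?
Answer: -1/484 ≈ -0.0020661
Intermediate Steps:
I(y, u) = 5 - u
J(x) = -16*x² (J(x) = -4*(x + x)*(x + x) = -4*2*x*2*x = -16*x²)
(16 + 0*I(-2, 2))/J(22) = (16 + 0*(5 - 1*2))/((-16*22²)) = (16 + 0*(5 - 2))/((-16*484)) = (16 + 0*3)/(-7744) = (16 + 0)*(-1/7744) = 16*(-1/7744) = -1/484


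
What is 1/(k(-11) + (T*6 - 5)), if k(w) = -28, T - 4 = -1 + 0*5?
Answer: -1/15 ≈ -0.066667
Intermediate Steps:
T = 3 (T = 4 + (-1 + 0*5) = 4 + (-1 + 0) = 4 - 1 = 3)
1/(k(-11) + (T*6 - 5)) = 1/(-28 + (3*6 - 5)) = 1/(-28 + (18 - 5)) = 1/(-28 + 13) = 1/(-15) = -1/15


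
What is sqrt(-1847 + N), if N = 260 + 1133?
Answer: I*sqrt(454) ≈ 21.307*I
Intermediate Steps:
N = 1393
sqrt(-1847 + N) = sqrt(-1847 + 1393) = sqrt(-454) = I*sqrt(454)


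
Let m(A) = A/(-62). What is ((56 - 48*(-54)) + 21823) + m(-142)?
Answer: 758672/31 ≈ 24473.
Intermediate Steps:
m(A) = -A/62 (m(A) = A*(-1/62) = -A/62)
((56 - 48*(-54)) + 21823) + m(-142) = ((56 - 48*(-54)) + 21823) - 1/62*(-142) = ((56 + 2592) + 21823) + 71/31 = (2648 + 21823) + 71/31 = 24471 + 71/31 = 758672/31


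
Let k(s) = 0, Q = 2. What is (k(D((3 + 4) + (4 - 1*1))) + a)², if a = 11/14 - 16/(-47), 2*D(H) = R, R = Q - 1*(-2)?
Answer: 549081/432964 ≈ 1.2682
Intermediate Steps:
R = 4 (R = 2 - 1*(-2) = 2 + 2 = 4)
D(H) = 2 (D(H) = (½)*4 = 2)
a = 741/658 (a = 11*(1/14) - 16*(-1/47) = 11/14 + 16/47 = 741/658 ≈ 1.1261)
(k(D((3 + 4) + (4 - 1*1))) + a)² = (0 + 741/658)² = (741/658)² = 549081/432964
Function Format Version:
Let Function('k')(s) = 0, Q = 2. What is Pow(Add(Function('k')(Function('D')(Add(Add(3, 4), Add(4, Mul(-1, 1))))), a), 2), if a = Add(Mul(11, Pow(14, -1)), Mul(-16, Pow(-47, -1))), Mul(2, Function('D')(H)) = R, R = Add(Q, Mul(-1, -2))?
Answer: Rational(549081, 432964) ≈ 1.2682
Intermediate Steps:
R = 4 (R = Add(2, Mul(-1, -2)) = Add(2, 2) = 4)
Function('D')(H) = 2 (Function('D')(H) = Mul(Rational(1, 2), 4) = 2)
a = Rational(741, 658) (a = Add(Mul(11, Rational(1, 14)), Mul(-16, Rational(-1, 47))) = Add(Rational(11, 14), Rational(16, 47)) = Rational(741, 658) ≈ 1.1261)
Pow(Add(Function('k')(Function('D')(Add(Add(3, 4), Add(4, Mul(-1, 1))))), a), 2) = Pow(Add(0, Rational(741, 658)), 2) = Pow(Rational(741, 658), 2) = Rational(549081, 432964)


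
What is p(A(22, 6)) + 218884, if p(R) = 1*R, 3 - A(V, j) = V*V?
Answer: 218403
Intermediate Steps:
A(V, j) = 3 - V² (A(V, j) = 3 - V*V = 3 - V²)
p(R) = R
p(A(22, 6)) + 218884 = (3 - 1*22²) + 218884 = (3 - 1*484) + 218884 = (3 - 484) + 218884 = -481 + 218884 = 218403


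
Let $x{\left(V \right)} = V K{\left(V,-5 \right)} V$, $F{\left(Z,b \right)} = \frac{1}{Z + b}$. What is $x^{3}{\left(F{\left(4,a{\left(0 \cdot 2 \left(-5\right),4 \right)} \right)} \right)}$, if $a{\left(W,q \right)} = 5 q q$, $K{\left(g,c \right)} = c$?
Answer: $- \frac{125}{351298031616} \approx -3.5582 \cdot 10^{-10}$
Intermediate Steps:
$a{\left(W,q \right)} = 5 q^{2}$
$x{\left(V \right)} = - 5 V^{2}$ ($x{\left(V \right)} = V \left(-5\right) V = - 5 V V = - 5 V^{2}$)
$x^{3}{\left(F{\left(4,a{\left(0 \cdot 2 \left(-5\right),4 \right)} \right)} \right)} = \left(- 5 \left(\frac{1}{4 + 5 \cdot 4^{2}}\right)^{2}\right)^{3} = \left(- 5 \left(\frac{1}{4 + 5 \cdot 16}\right)^{2}\right)^{3} = \left(- 5 \left(\frac{1}{4 + 80}\right)^{2}\right)^{3} = \left(- 5 \left(\frac{1}{84}\right)^{2}\right)^{3} = \left(- \frac{5}{7056}\right)^{3} = - \frac{125}{351298031616}$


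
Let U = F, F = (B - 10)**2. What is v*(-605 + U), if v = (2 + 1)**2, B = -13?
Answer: -684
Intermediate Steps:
F = 529 (F = (-13 - 10)**2 = (-23)**2 = 529)
v = 9 (v = 3**2 = 9)
U = 529
v*(-605 + U) = 9*(-605 + 529) = 9*(-76) = -684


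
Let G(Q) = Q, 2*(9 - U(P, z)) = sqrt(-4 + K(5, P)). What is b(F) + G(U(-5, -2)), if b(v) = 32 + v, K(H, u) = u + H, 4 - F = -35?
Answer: 80 - I ≈ 80.0 - 1.0*I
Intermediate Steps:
F = 39 (F = 4 - 1*(-35) = 4 + 35 = 39)
K(H, u) = H + u
U(P, z) = 9 - sqrt(1 + P)/2 (U(P, z) = 9 - sqrt(-4 + (5 + P))/2 = 9 - sqrt(1 + P)/2)
b(F) + G(U(-5, -2)) = (32 + 39) + (9 - sqrt(1 - 5)/2) = 71 + (9 - I) = 80 - I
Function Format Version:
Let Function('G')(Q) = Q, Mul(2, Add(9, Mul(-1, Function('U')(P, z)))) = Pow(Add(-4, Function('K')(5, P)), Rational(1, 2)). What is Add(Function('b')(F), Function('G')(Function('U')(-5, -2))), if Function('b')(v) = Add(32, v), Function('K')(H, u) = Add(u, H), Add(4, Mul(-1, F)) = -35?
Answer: Add(80, Mul(-1, I)) ≈ Add(80.000, Mul(-1.0000, I))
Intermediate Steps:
F = 39 (F = Add(4, Mul(-1, -35)) = Add(4, 35) = 39)
Function('K')(H, u) = Add(H, u)
Function('U')(P, z) = Add(9, Mul(Rational(-1, 2), Pow(Add(1, P), Rational(1, 2)))) (Function('U')(P, z) = Add(9, Mul(Rational(-1, 2), Pow(Add(-4, Add(5, P)), Rational(1, 2)))) = Add(9, Mul(Rational(-1, 2), Pow(Add(1, P), Rational(1, 2)))))
Add(Function('b')(F), Function('G')(Function('U')(-5, -2))) = Add(Add(32, 39), Add(9, Mul(Rational(-1, 2), Pow(Add(1, -5), Rational(1, 2))))) = Add(71, Add(9, Mul(Rational(-1, 2), Pow(-4, Rational(1, 2))))) = Add(71, Add(9, Mul(Rational(-1, 2), Mul(2, I)))) = Add(71, Add(9, Mul(-1, I))) = Add(80, Mul(-1, I))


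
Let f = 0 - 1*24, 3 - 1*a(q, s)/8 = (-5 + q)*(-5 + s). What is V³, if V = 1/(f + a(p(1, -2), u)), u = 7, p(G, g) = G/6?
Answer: 27/12487168 ≈ 2.1622e-6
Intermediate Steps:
p(G, g) = G/6 (p(G, g) = G*(⅙) = G/6)
a(q, s) = 24 - 8*(-5 + q)*(-5 + s)
f = -24 (f = 0 - 24 = -24)
V = 3/232 (V = 1/(-24 + (-176 + 40*((⅙)*1) + 40*7 - 8*(⅙)*1*7)) = 1/(-24 + (-176 + 40*(⅙) + 280 - 8*⅙*7)) = 1/(-24 + (-176 + 20/3 + 280 - 28/3)) = 1/(-24 + 304/3) = 1/(232/3) = 3/232 ≈ 0.012931)
V³ = (3/232)³ = 27/12487168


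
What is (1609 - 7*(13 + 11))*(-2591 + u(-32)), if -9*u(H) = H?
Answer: -33556567/9 ≈ -3.7285e+6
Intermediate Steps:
u(H) = -H/9
(1609 - 7*(13 + 11))*(-2591 + u(-32)) = (1609 - 7*(13 + 11))*(-2591 - ⅑*(-32)) = (1609 - 7*24)*(-2591 + 32/9) = (1609 - 168)*(-23287/9) = 1441*(-23287/9) = -33556567/9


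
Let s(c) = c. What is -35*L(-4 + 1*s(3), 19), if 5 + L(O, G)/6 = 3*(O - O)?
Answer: 1050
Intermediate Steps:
L(O, G) = -30 (L(O, G) = -30 + 6*(3*(O - O)) = -30 + 6*(3*0) = -30 + 6*0 = -30 + 0 = -30)
-35*L(-4 + 1*s(3), 19) = -35*(-30) = 1050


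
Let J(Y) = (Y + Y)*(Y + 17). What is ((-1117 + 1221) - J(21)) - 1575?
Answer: -3067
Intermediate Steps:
J(Y) = 2*Y*(17 + Y) (J(Y) = (2*Y)*(17 + Y) = 2*Y*(17 + Y))
((-1117 + 1221) - J(21)) - 1575 = ((-1117 + 1221) - 2*21*(17 + 21)) - 1575 = (104 - 2*21*38) - 1575 = (104 - 1*1596) - 1575 = (104 - 1596) - 1575 = -1492 - 1575 = -3067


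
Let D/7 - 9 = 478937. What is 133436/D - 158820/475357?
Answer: -234516844694/796846168027 ≈ -0.29431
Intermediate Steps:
D = 3352622 (D = 63 + 7*478937 = 63 + 3352559 = 3352622)
133436/D - 158820/475357 = 133436/3352622 - 158820/475357 = 133436*(1/3352622) - 158820*1/475357 = 66718/1676311 - 158820/475357 = -234516844694/796846168027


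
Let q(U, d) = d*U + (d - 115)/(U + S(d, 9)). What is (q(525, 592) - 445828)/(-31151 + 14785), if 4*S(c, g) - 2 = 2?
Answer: 71024251/8608516 ≈ 8.2505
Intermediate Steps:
S(c, g) = 1 (S(c, g) = ½ + (¼)*2 = ½ + ½ = 1)
q(U, d) = U*d + (-115 + d)/(1 + U) (q(U, d) = d*U + (d - 115)/(U + 1) = U*d + (-115 + d)/(1 + U))
(q(525, 592) - 445828)/(-31151 + 14785) = ((-115 + 592 + 525*592 + 592*525²)/(1 + 525) - 445828)/(-31151 + 14785) = ((-115 + 592 + 310800 + 592*275625)/526 - 445828)/(-16366) = ((-115 + 592 + 310800 + 163170000)/526 - 445828)*(-1/16366) = ((1/526)*163481277 - 445828)*(-1/16366) = (163481277/526 - 445828)*(-1/16366) = -71024251/526*(-1/16366) = 71024251/8608516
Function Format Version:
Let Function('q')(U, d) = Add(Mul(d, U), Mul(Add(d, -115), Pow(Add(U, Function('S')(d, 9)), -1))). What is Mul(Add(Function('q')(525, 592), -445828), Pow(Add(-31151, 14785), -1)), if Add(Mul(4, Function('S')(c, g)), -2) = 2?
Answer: Rational(71024251, 8608516) ≈ 8.2505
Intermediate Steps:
Function('S')(c, g) = 1 (Function('S')(c, g) = Add(Rational(1, 2), Mul(Rational(1, 4), 2)) = Add(Rational(1, 2), Rational(1, 2)) = 1)
Function('q')(U, d) = Add(Mul(U, d), Mul(Pow(Add(1, U), -1), Add(-115, d))) (Function('q')(U, d) = Add(Mul(d, U), Mul(Add(d, -115), Pow(Add(U, 1), -1))) = Add(Mul(U, d), Mul(Add(-115, d), Pow(Add(1, U), -1))) = Add(Mul(U, d), Mul(Pow(Add(1, U), -1), Add(-115, d))))
Mul(Add(Function('q')(525, 592), -445828), Pow(Add(-31151, 14785), -1)) = Mul(Add(Mul(Pow(Add(1, 525), -1), Add(-115, 592, Mul(525, 592), Mul(592, Pow(525, 2)))), -445828), Pow(Add(-31151, 14785), -1)) = Mul(Add(Mul(Pow(526, -1), Add(-115, 592, 310800, Mul(592, 275625))), -445828), Pow(-16366, -1)) = Mul(Add(Mul(Rational(1, 526), Add(-115, 592, 310800, 163170000)), -445828), Rational(-1, 16366)) = Mul(Add(Mul(Rational(1, 526), 163481277), -445828), Rational(-1, 16366)) = Mul(Add(Rational(163481277, 526), -445828), Rational(-1, 16366)) = Mul(Rational(-71024251, 526), Rational(-1, 16366)) = Rational(71024251, 8608516)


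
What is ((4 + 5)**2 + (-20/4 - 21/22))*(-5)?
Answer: -8255/22 ≈ -375.23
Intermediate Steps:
((4 + 5)**2 + (-20/4 - 21/22))*(-5) = (9**2 + (-20*1/4 - 21*1/22))*(-5) = (81 + (-5 - 21/22))*(-5) = (81 - 131/22)*(-5) = (1651/22)*(-5) = -8255/22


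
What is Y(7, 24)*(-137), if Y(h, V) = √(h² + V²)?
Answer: -3425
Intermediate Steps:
Y(h, V) = √(V² + h²)
Y(7, 24)*(-137) = √(24² + 7²)*(-137) = √(576 + 49)*(-137) = √625*(-137) = 25*(-137) = -3425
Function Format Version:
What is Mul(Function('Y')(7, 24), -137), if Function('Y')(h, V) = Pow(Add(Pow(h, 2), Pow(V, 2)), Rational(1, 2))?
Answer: -3425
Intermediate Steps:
Function('Y')(h, V) = Pow(Add(Pow(V, 2), Pow(h, 2)), Rational(1, 2))
Mul(Function('Y')(7, 24), -137) = Mul(Pow(Add(Pow(24, 2), Pow(7, 2)), Rational(1, 2)), -137) = Mul(Pow(Add(576, 49), Rational(1, 2)), -137) = Mul(Pow(625, Rational(1, 2)), -137) = Mul(25, -137) = -3425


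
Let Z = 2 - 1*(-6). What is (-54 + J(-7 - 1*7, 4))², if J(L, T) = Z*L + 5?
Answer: 25921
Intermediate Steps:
Z = 8 (Z = 2 + 6 = 8)
J(L, T) = 5 + 8*L (J(L, T) = 8*L + 5 = 5 + 8*L)
(-54 + J(-7 - 1*7, 4))² = (-54 + (5 + 8*(-7 - 1*7)))² = (-54 + (5 + 8*(-7 - 7)))² = (-54 + (5 + 8*(-14)))² = (-54 + (5 - 112))² = (-54 - 107)² = (-161)² = 25921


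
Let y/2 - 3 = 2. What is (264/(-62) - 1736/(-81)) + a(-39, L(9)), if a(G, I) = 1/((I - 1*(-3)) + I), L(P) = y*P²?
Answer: 23330921/1358451 ≈ 17.175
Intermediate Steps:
y = 10 (y = 6 + 2*2 = 6 + 4 = 10)
L(P) = 10*P²
a(G, I) = 1/(3 + 2*I) (a(G, I) = 1/((I + 3) + I) = 1/((3 + I) + I) = 1/(3 + 2*I))
(264/(-62) - 1736/(-81)) + a(-39, L(9)) = (264/(-62) - 1736/(-81)) + 1/(3 + 2*(10*9²)) = (264*(-1/62) - 1736*(-1/81)) + 1/(3 + 2*(10*81)) = (-132/31 + 1736/81) + 1/(3 + 2*810) = 43124/2511 + 1/(3 + 1620) = 43124/2511 + 1/1623 = 23330921/1358451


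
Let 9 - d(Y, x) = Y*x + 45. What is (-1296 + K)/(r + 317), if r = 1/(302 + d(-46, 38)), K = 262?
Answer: -2082476/638439 ≈ -3.2618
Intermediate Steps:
d(Y, x) = -36 - Y*x (d(Y, x) = 9 - (Y*x + 45) = 9 - (45 + Y*x) = 9 + (-45 - Y*x) = -36 - Y*x)
r = 1/2014 (r = 1/(302 + (-36 - 1*(-46)*38)) = 1/(302 + (-36 + 1748)) = 1/(302 + 1712) = 1/2014 ≈ 0.00049652)
(-1296 + K)/(r + 317) = (-1296 + 262)/(1/2014 + 317) = -1034/638439/2014 = -1034*2014/638439 = -2082476/638439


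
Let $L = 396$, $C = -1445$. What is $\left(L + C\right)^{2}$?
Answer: $1100401$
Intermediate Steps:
$\left(L + C\right)^{2} = \left(396 - 1445\right)^{2} = \left(-1049\right)^{2} = 1100401$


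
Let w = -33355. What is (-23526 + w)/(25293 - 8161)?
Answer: -56881/17132 ≈ -3.3202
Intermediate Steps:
(-23526 + w)/(25293 - 8161) = (-23526 - 33355)/(25293 - 8161) = -56881/17132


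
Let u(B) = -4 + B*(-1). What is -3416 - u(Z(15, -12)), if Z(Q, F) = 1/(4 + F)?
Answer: -27297/8 ≈ -3412.1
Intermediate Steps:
u(B) = -4 - B
-3416 - u(Z(15, -12)) = -3416 - (-4 - 1/(4 - 12)) = -3416 - (-4 - 1/(-8)) = -3416 - (-4 - 1*(-⅛)) = -3416 - (-4 + ⅛) = -3416 - 1*(-31/8) = -3416 + 31/8 = -27297/8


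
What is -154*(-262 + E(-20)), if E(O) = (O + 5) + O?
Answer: 45738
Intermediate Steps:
E(O) = 5 + 2*O (E(O) = (5 + O) + O = 5 + 2*O)
-154*(-262 + E(-20)) = -154*(-262 + (5 + 2*(-20))) = -154*(-262 + (5 - 40)) = -154*(-262 - 35) = -154*(-297) = 45738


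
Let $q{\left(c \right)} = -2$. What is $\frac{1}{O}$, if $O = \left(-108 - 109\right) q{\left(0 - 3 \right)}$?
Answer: $\frac{1}{434} \approx 0.0023041$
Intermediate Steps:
$O = 434$ ($O = \left(-108 - 109\right) \left(-2\right) = \left(-217\right) \left(-2\right) = 434$)
$\frac{1}{O} = \frac{1}{434}$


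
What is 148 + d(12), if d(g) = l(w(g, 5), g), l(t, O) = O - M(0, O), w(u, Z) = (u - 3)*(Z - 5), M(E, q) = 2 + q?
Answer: 146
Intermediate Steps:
w(u, Z) = (-5 + Z)*(-3 + u) (w(u, Z) = (-3 + u)*(-5 + Z) = (-5 + Z)*(-3 + u))
l(t, O) = -2 (l(t, O) = O - (2 + O) = O + (-2 - O) = -2)
d(g) = -2
148 + d(12) = 148 - 2 = 146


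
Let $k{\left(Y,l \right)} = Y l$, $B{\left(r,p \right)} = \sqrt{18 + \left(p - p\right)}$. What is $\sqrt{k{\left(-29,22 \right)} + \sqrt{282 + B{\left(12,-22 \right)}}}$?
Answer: $\sqrt{-638 + \sqrt{3} \sqrt{94 + \sqrt{2}}} \approx 24.922 i$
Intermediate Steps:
$B{\left(r,p \right)} = 3 \sqrt{2}$ ($B{\left(r,p \right)} = \sqrt{18 + 0} = \sqrt{18} = 3 \sqrt{2}$)
$\sqrt{k{\left(-29,22 \right)} + \sqrt{282 + B{\left(12,-22 \right)}}} = \sqrt{\left(-29\right) 22 + \sqrt{282 + 3 \sqrt{2}}} = \sqrt{-638 + \sqrt{282 + 3 \sqrt{2}}}$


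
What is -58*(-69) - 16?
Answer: 3986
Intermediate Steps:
-58*(-69) - 16 = 4002 - 16 = 3986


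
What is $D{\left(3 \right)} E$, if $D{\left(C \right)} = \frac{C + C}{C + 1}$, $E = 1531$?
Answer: $\frac{4593}{2} \approx 2296.5$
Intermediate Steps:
$D{\left(C \right)} = \frac{2 C}{1 + C}$
$D{\left(3 \right)} E = 2 \cdot 3 \frac{1}{1 + 3} \cdot 1531 = 2 \cdot 3 \cdot \frac{1}{4} \cdot 1531 = \frac{3}{2} \cdot 1531 = \frac{4593}{2}$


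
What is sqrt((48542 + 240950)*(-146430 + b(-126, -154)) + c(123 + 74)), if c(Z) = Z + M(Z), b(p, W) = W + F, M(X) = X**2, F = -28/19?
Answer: I*sqrt(15319137141986)/19 ≈ 2.06e+5*I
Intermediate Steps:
F = -28/19 (F = -28*1/19 = -28/19 ≈ -1.4737)
b(p, W) = -28/19 + W (b(p, W) = W - 28/19 = -28/19 + W)
c(Z) = Z + Z**2
sqrt((48542 + 240950)*(-146430 + b(-126, -154)) + c(123 + 74)) = sqrt((48542 + 240950)*(-146430 + (-28/19 - 154)) + (123 + 74)*(1 + (123 + 74))) = sqrt(289492*(-146430 - 2954/19) + 197*(1 + 197)) = sqrt(289492*(-2785124/19) + 197*198) = sqrt(-806271117008/19 + 39006) = sqrt(-806270375894/19) = I*sqrt(15319137141986)/19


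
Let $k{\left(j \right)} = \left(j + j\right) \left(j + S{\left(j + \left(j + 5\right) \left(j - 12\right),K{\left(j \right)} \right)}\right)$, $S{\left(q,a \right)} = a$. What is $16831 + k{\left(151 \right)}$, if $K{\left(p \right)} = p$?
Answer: $108035$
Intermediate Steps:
$k{\left(j \right)} = 4 j^{2}$ ($k{\left(j \right)} = \left(j + j\right) \left(j + j\right) = 2 j 2 j = 4 j^{2}$)
$16831 + k{\left(151 \right)} = 16831 + 4 \cdot 151^{2} = 16831 + 4 \cdot 22801 = 16831 + 91204 = 108035$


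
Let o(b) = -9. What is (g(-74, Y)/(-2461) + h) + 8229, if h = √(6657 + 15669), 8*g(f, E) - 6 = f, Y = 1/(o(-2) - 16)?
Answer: 40503155/4922 + 61*√6 ≈ 8378.4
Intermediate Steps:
Y = -1/25 (Y = 1/(-9 - 16) = 1/(-25) = -1/25 ≈ -0.040000)
g(f, E) = ¾ + f/8
h = 61*√6 (h = √22326 = 61*√6 ≈ 149.42)
(g(-74, Y)/(-2461) + h) + 8229 = ((¾ + (⅛)*(-74))/(-2461) + 61*√6) + 8229 = ((¾ - 37/4)*(-1/2461) + 61*√6) + 8229 = (-17/2*(-1/2461) + 61*√6) + 8229 = (17/4922 + 61*√6) + 8229 = 40503155/4922 + 61*√6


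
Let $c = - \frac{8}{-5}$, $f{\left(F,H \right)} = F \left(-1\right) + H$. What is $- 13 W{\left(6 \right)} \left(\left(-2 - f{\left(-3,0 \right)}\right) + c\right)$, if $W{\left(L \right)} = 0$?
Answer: $0$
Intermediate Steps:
$f{\left(F,H \right)} = H - F$ ($f{\left(F,H \right)} = - F + H = H - F$)
$c = \frac{8}{5}$ ($c = \left(-8\right) \left(- \frac{1}{5}\right) = \frac{8}{5} \approx 1.6$)
$- 13 W{\left(6 \right)} \left(\left(-2 - f{\left(-3,0 \right)}\right) + c\right) = \left(-13\right) 0 \left(\left(-2 - \left(0 - -3\right)\right) + \frac{8}{5}\right) = 0 \left(\left(-2 - \left(0 + 3\right)\right) + \frac{8}{5}\right) = 0 \left(\left(-2 - 3\right) + \frac{8}{5}\right) = 0 \left(-5 + \frac{8}{5}\right) = 0 \left(- \frac{17}{5}\right) = 0$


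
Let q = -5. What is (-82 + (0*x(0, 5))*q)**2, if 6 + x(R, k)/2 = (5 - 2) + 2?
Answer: 6724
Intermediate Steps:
x(R, k) = -2 (x(R, k) = -12 + 2*((5 - 2) + 2) = -12 + 2*(3 + 2) = -12 + 2*5 = -12 + 10 = -2)
(-82 + (0*x(0, 5))*q)**2 = (-82 + (0*(-2))*(-5))**2 = (-82 + 0*(-5))**2 = (-82 + 0)**2 = (-82)**2 = 6724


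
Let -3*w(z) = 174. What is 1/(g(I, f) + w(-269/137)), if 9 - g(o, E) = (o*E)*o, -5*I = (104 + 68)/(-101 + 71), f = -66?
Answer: 1875/70837 ≈ 0.026469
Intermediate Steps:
w(z) = -58 (w(z) = -1/3*174 = -58)
I = 86/75 (I = -(104 + 68)/(5*(-101 + 71)) = -172/(5*(-30)) = -172*(-1)/(5*30) = -1/5*(-86/15) = 86/75 ≈ 1.1467)
g(o, E) = 9 - E*o**2 (g(o, E) = 9 - o*E*o = 9 - E*o*o = 9 - E*o**2)
1/(g(I, f) + w(-269/137)) = 1/((9 - 1*(-66)*(86/75)**2) - 58) = 1/((9 - 1*(-66)*7396/5625) - 58) = 1/((9 + 162712/1875) - 58) = 1/(179587/1875 - 58) = 1/(70837/1875) = 1875/70837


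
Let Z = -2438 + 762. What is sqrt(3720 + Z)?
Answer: 2*sqrt(511) ≈ 45.211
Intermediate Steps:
Z = -1676
sqrt(3720 + Z) = sqrt(3720 - 1676) = sqrt(2044) = 2*sqrt(511)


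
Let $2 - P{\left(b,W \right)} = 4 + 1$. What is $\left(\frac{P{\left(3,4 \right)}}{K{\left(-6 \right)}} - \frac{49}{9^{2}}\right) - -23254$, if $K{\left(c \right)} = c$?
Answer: $\frac{3767131}{162} \approx 23254.0$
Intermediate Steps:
$P{\left(b,W \right)} = -3$ ($P{\left(b,W \right)} = 2 - \left(4 + 1\right) = 2 - 5 = -3$)
$\left(\frac{P{\left(3,4 \right)}}{K{\left(-6 \right)}} - \frac{49}{9^{2}}\right) - -23254 = \left(- \frac{3}{-6} - \frac{49}{9^{2}}\right) - -23254 = \left(\left(-3\right) \left(- \frac{1}{6}\right) - \frac{49}{81}\right) + 23254 = \left(\frac{1}{2} - \frac{49}{81}\right) + 23254 = - \frac{17}{162} + 23254 = \frac{3767131}{162}$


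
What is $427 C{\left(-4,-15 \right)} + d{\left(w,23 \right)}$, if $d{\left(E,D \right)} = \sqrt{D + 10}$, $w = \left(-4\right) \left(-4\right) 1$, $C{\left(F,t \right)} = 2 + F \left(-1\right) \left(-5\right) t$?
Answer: $128954 + \sqrt{33} \approx 1.2896 \cdot 10^{5}$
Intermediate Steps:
$C{\left(F,t \right)} = 2 + 5 F t$ ($C{\left(F,t \right)} = 2 + - F \left(-5\right) t = 2 + 5 F t$)
$w = 16$ ($w = 16 \cdot 1 = 16$)
$d{\left(E,D \right)} = \sqrt{10 + D}$
$427 C{\left(-4,-15 \right)} + d{\left(w,23 \right)} = 427 \left(2 + 5 \left(-4\right) \left(-15\right)\right) + \sqrt{10 + 23} = 427 \left(2 + 300\right) + \sqrt{33} = 427 \cdot 302 + \sqrt{33} = 128954 + \sqrt{33}$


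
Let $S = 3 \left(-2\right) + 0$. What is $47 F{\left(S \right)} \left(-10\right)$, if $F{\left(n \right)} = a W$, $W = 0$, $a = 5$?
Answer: $0$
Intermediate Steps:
$S = -6$ ($S = -6 + 0 = -6$)
$F{\left(n \right)} = 0$ ($F{\left(n \right)} = 5 \cdot 0 = 0$)
$47 F{\left(S \right)} \left(-10\right) = 47 \cdot 0 \left(-10\right) = 0 \left(-10\right) = 0$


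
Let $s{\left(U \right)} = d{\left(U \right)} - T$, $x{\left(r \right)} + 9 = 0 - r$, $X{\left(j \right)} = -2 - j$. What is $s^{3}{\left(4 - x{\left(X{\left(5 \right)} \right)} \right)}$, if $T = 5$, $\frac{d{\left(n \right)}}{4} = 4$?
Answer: $1331$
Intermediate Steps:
$d{\left(n \right)} = 16$ ($d{\left(n \right)} = 4 \cdot 4 = 16$)
$x{\left(r \right)} = -9 - r$ ($x{\left(r \right)} = -9 + \left(0 - r\right) = -9 - r$)
$s{\left(U \right)} = 11$ ($s{\left(U \right)} = 16 - 5 = 11$)
$s^{3}{\left(4 - x{\left(X{\left(5 \right)} \right)} \right)} = 11^{3} = 1331$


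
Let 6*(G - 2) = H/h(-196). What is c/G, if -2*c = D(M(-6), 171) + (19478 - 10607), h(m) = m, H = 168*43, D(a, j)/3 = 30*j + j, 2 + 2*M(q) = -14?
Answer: 86709/29 ≈ 2990.0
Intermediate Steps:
M(q) = -8 (M(q) = -1 + (½)*(-14) = -1 - 7 = -8)
D(a, j) = 93*j (D(a, j) = 3*(30*j + j) = 3*(31*j) = 93*j)
H = 7224
G = -29/7 (G = 2 + (7224/(-196))/6 = 2 + (7224*(-1/196))/6 = 2 + (⅙)*(-258/7) = 2 - 43/7 = -29/7 ≈ -4.1429)
c = -12387 (c = -(93*171 + (19478 - 10607))/2 = -(15903 + 8871)/2 = -½*24774 = -12387)
c/G = -12387/(-29/7) = -12387*(-7/29) = 86709/29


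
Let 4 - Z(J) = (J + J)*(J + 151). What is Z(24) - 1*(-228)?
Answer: -8168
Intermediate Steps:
Z(J) = 4 - 2*J*(151 + J) (Z(J) = 4 - (J + J)*(J + 151) = 4 - 2*J*(151 + J))
Z(24) - 1*(-228) = (4 - 302*24 - 2*24²) - 1*(-228) = (4 - 7248 - 2*576) + 228 = (4 - 7248 - 1152) + 228 = -8396 + 228 = -8168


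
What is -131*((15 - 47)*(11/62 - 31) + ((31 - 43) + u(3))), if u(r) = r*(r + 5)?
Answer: -4054188/31 ≈ -1.3078e+5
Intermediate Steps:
u(r) = r*(5 + r)
-131*((15 - 47)*(11/62 - 31) + ((31 - 43) + u(3))) = -131*((15 - 47)*(11/62 - 31) + ((31 - 43) + 3*(5 + 3))) = -131*(-32*(11*(1/62) - 31) + (-12 + 3*8)) = -131*(-32*(11/62 - 31) + (-12 + 24)) = -131*(-32*(-1911/62) + 12) = -131*(30576/31 + 12) = -131*30948/31 = -4054188/31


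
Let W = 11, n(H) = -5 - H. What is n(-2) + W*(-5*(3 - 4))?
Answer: 52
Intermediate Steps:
n(-2) + W*(-5*(3 - 4)) = (-5 - 1*(-2)) + 11*(-5*(3 - 4)) = (-5 + 2) + 11*(-5*(-1)) = -3 + 11*5 = -3 + 55 = 52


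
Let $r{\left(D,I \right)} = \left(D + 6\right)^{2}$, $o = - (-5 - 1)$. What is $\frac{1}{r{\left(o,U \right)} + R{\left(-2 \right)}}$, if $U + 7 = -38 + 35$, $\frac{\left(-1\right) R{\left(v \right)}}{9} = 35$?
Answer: $- \frac{1}{171} \approx -0.005848$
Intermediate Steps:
$R{\left(v \right)} = -315$ ($R{\left(v \right)} = \left(-9\right) 35 = -315$)
$U = -10$ ($U = -7 + \left(-38 + 35\right) = -7 - 3 = -10$)
$o = 6$ ($o = - (-5 + \left(-5 + 4\right)) = - (-5 - 1) = \left(-1\right) \left(-6\right) = 6$)
$r{\left(D,I \right)} = \left(6 + D\right)^{2}$
$\frac{1}{r{\left(o,U \right)} + R{\left(-2 \right)}} = \frac{1}{\left(6 + 6\right)^{2} - 315} = \frac{1}{12^{2} - 315} = \frac{1}{144 - 315} = \frac{1}{-171} = - \frac{1}{171}$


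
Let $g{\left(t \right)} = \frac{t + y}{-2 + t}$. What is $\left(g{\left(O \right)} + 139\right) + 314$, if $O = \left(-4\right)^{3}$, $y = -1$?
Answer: $\frac{29963}{66} \approx 453.98$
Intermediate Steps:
$O = -64$
$g{\left(t \right)} = \frac{-1 + t}{-2 + t}$ ($g{\left(t \right)} = \frac{t - 1}{-2 + t} = \frac{-1 + t}{-2 + t}$)
$\left(g{\left(O \right)} + 139\right) + 314 = \left(\frac{-1 - 64}{-2 - 64} + 139\right) + 314 = \left(\frac{1}{-66} \left(-65\right) + 139\right) + 314 = \left(\left(- \frac{1}{66}\right) \left(-65\right) + 139\right) + 314 = \left(\frac{65}{66} + 139\right) + 314 = \frac{9239}{66} + 314 = \frac{29963}{66}$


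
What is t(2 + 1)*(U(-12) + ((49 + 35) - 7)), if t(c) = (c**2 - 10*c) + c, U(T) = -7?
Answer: -1260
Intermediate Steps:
t(c) = c**2 - 9*c
t(2 + 1)*(U(-12) + ((49 + 35) - 7)) = ((2 + 1)*(-9 + (2 + 1)))*(-7 + ((49 + 35) - 7)) = (3*(-9 + 3))*(-7 + (84 - 7)) = (3*(-6))*(-7 + 77) = -18*70 = -1260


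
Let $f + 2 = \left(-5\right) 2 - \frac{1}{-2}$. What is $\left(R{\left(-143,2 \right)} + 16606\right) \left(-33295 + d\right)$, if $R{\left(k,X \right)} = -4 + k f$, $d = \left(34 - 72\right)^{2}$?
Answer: $- \frac{1162338543}{2} \approx -5.8117 \cdot 10^{8}$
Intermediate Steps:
$d = 1444$ ($d = \left(-38\right)^{2} = 1444$)
$f = - \frac{23}{2}$ ($f = -2 - \frac{19}{2} = - \frac{23}{2} \approx -11.5$)
$R{\left(k,X \right)} = -4 - \frac{23 k}{2}$ ($R{\left(k,X \right)} = -4 + k \left(- \frac{23}{2}\right) = -4 - \frac{23 k}{2}$)
$\left(R{\left(-143,2 \right)} + 16606\right) \left(-33295 + d\right) = \left(\left(-4 - - \frac{3289}{2}\right) + 16606\right) \left(-33295 + 1444\right) = \left(\left(-4 + \frac{3289}{2}\right) + 16606\right) \left(-31851\right) = \left(\frac{3281}{2} + 16606\right) \left(-31851\right) = \frac{36493}{2} \left(-31851\right) = - \frac{1162338543}{2}$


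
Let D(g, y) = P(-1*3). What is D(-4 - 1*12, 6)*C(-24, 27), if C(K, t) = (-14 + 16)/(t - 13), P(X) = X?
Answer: -3/7 ≈ -0.42857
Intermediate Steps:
D(g, y) = -3 (D(g, y) = -1*3 = -3)
C(K, t) = 2/(-13 + t)
D(-4 - 1*12, 6)*C(-24, 27) = -6/(-13 + 27) = -6/14 = -3*⅐ = -3/7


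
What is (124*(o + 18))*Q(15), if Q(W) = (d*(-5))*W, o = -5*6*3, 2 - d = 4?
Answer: -1339200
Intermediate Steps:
d = -2 (d = 2 - 1*4 = 2 - 4 = -2)
o = -90 (o = -30*3 = -90)
Q(W) = 10*W (Q(W) = (-2*(-5))*W = 10*W)
(124*(o + 18))*Q(15) = (124*(-90 + 18))*(10*15) = (124*(-72))*150 = -8928*150 = -1339200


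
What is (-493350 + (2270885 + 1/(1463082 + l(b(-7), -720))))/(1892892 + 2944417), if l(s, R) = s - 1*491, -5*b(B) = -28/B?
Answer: 12999026355790/35375003688859 ≈ 0.36746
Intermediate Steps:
b(B) = 28/(5*B) (b(B) = -(-28)/(5*B) = 28/(5*B))
l(s, R) = -491 + s (l(s, R) = s - 491 = -491 + s)
(-493350 + (2270885 + 1/(1463082 + l(b(-7), -720))))/(1892892 + 2944417) = (-493350 + (2270885 + 1/(1463082 + (-491 + (28/5)/(-7)))))/(1892892 + 2944417) = (-493350 + (2270885 + 1/(1463082 + (-491 + (28/5)*(-⅐)))))/4837309 = (-493350 + (2270885 + 1/(1463082 + (-491 - ⅘))))*(1/4837309) = (-493350 + (2270885 + 1/(1463082 - 2459/5)))*(1/4837309) = (-493350 + (2270885 + 1/(7312951/5)))*(1/4837309) = (-493350 + (2270885 + 5/7312951))*(1/4837309) = (-493350 + 16606870731640/7312951)*(1/4837309) = (12999026355790/7312951)*(1/4837309) = 12999026355790/35375003688859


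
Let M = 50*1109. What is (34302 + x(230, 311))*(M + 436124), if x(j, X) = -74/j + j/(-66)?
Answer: 21328026662552/1265 ≈ 1.6860e+10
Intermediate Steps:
x(j, X) = -74/j - j/66 (x(j, X) = -74/j + j*(-1/66) = -74/j - j/66)
M = 55450
(34302 + x(230, 311))*(M + 436124) = (34302 + (-74/230 - 1/66*230))*(55450 + 436124) = (34302 + (-74*1/230 - 115/33))*491574 = (34302 + (-37/115 - 115/33))*491574 = (34302 - 14446/3795)*491574 = (130161644/3795)*491574 = 21328026662552/1265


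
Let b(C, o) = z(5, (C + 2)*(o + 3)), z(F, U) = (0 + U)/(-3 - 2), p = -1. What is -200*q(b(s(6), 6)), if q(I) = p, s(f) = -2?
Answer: 200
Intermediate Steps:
z(F, U) = -U/5 (z(F, U) = U/(-5) = U*(-⅕) = -U/5)
b(C, o) = -(2 + C)*(3 + o)/5 (b(C, o) = -(C + 2)*(o + 3)/5 = -(2 + C)*(3 + o)/5)
q(I) = -1
-200*q(b(s(6), 6)) = -200*(-1) = 200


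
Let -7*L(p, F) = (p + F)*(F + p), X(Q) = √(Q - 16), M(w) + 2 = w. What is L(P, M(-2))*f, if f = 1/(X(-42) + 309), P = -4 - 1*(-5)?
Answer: -2781/668773 + 9*I*√58/668773 ≈ -0.0041584 + 0.00010249*I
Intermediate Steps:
M(w) = -2 + w
X(Q) = √(-16 + Q)
P = 1 (P = -4 + 5 = 1)
L(p, F) = -(F + p)²/7 (L(p, F) = -(p + F)*(F + p)/7 = -(F + p)*(F + p)/7 = -(F + p)²/7)
f = 1/(309 + I*√58) (f = 1/(√(-16 - 42) + 309) = 1/(√(-58) + 309) = 1/(I*√58 + 309) = 1/(309 + I*√58) ≈ 0.0032343 - 7.9714e-5*I)
L(P, M(-2))*f = (-((-2 - 2) + 1)²/7)*(309/95539 - I*√58/95539) = (-(-4 + 1)²/7)*(309/95539 - I*√58/95539) = (-⅐*(-3)²)*(309/95539 - I*√58/95539) = (-⅐*9)*(309/95539 - I*√58/95539) = -9*(309/95539 - I*√58/95539)/7 = -2781/668773 + 9*I*√58/668773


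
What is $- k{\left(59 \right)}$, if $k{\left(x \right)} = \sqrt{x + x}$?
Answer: $- \sqrt{118} \approx -10.863$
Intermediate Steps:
$k{\left(x \right)} = \sqrt{2} \sqrt{x}$ ($k{\left(x \right)} = \sqrt{2 x} = \sqrt{2} \sqrt{x}$)
$- k{\left(59 \right)} = - \sqrt{2} \sqrt{59} = - \sqrt{118}$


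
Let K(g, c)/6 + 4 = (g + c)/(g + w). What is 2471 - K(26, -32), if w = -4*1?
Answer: 27463/11 ≈ 2496.6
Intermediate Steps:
w = -4
K(g, c) = -24 + 6*(c + g)/(-4 + g) (K(g, c) = -24 + 6*((g + c)/(g - 4)) = -24 + 6*((c + g)/(-4 + g)) = -24 + 6*(c + g)/(-4 + g))
2471 - K(26, -32) = 2471 - 6*(16 - 32 - 3*26)/(-4 + 26) = 2471 - 6*(16 - 32 - 78)/22 = 2471 - 6*(-94)/22 = 2471 - 1*(-282/11) = 2471 + 282/11 = 27463/11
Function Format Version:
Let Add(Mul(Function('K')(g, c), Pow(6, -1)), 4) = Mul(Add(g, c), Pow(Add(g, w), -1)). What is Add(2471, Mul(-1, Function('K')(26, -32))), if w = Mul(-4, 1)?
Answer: Rational(27463, 11) ≈ 2496.6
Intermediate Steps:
w = -4
Function('K')(g, c) = Add(-24, Mul(6, Pow(Add(-4, g), -1), Add(c, g))) (Function('K')(g, c) = Add(-24, Mul(6, Mul(Add(g, c), Pow(Add(g, -4), -1)))) = Add(-24, Mul(6, Mul(Add(c, g), Pow(Add(-4, g), -1)))) = Add(-24, Mul(6, Mul(Pow(Add(-4, g), -1), Add(c, g)))) = Add(-24, Mul(6, Pow(Add(-4, g), -1), Add(c, g))))
Add(2471, Mul(-1, Function('K')(26, -32))) = Add(2471, Mul(-1, Mul(6, Pow(Add(-4, 26), -1), Add(16, -32, Mul(-3, 26))))) = Add(2471, Mul(-1, Mul(6, Pow(22, -1), Add(16, -32, -78)))) = Add(2471, Mul(-1, Mul(6, Rational(1, 22), -94))) = Add(2471, Mul(-1, Rational(-282, 11))) = Add(2471, Rational(282, 11)) = Rational(27463, 11)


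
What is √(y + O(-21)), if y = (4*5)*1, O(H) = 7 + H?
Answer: √6 ≈ 2.4495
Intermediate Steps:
y = 20 (y = 20*1 = 20)
√(y + O(-21)) = √(20 + (7 - 21)) = √(20 - 14) = √6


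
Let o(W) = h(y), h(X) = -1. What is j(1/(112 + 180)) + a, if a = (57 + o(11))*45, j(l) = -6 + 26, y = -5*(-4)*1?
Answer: 2540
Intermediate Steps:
y = 20 (y = 20*1 = 20)
o(W) = -1
j(l) = 20
a = 2520 (a = (57 - 1)*45 = 56*45 = 2520)
j(1/(112 + 180)) + a = 20 + 2520 = 2540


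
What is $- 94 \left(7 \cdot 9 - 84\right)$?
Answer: $1974$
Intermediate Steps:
$- 94 \left(7 \cdot 9 - 84\right) = - 94 \left(63 - 84\right) = \left(-94\right) \left(-21\right) = 1974$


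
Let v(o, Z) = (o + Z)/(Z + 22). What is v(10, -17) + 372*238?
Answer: 442673/5 ≈ 88535.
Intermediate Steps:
v(o, Z) = (Z + o)/(22 + Z)
v(10, -17) + 372*238 = (-17 + 10)/(22 - 17) + 372*238 = -7/5 + 88536 = 442673/5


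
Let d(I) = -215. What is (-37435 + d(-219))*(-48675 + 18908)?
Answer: 1120727550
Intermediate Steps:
(-37435 + d(-219))*(-48675 + 18908) = (-37435 - 215)*(-48675 + 18908) = -37650*(-29767) = 1120727550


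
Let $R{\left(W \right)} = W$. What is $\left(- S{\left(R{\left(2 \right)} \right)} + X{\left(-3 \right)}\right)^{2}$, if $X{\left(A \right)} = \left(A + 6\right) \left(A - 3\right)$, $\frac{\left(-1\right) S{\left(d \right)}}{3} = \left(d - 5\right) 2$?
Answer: $1296$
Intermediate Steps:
$S{\left(d \right)} = 30 - 6 d$ ($S{\left(d \right)} = - 3 \left(d - 5\right) 2 = - 3 \left(-5 + d\right) 2 = - 3 \left(-10 + 2 d\right) = 30 - 6 d$)
$X{\left(A \right)} = \left(-3 + A\right) \left(6 + A\right)$ ($X{\left(A \right)} = \left(6 + A\right) \left(-3 + A\right) = \left(-3 + A\right) \left(6 + A\right)$)
$\left(- S{\left(R{\left(2 \right)} \right)} + X{\left(-3 \right)}\right)^{2} = \left(- (30 - 12) + \left(-18 + \left(-3\right)^{2} + 3 \left(-3\right)\right)\right)^{2} = \left(- (30 - 12) - 18\right)^{2} = \left(\left(-1\right) 18 - 18\right)^{2} = \left(-18 - 18\right)^{2} = \left(-36\right)^{2} = 1296$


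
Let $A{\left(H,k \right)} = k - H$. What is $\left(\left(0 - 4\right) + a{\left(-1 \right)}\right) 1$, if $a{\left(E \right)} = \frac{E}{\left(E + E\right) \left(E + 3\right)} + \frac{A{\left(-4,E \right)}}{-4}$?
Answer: $- \frac{9}{2} \approx -4.5$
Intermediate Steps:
$a{\left(E \right)} = -1 + \frac{1}{2 \left(3 + E\right)} - \frac{E}{4}$ ($a{\left(E \right)} = \frac{E}{\left(E + E\right) \left(E + 3\right)} + \frac{E - -4}{-4} = \frac{E}{2 E \left(3 + E\right)} + \left(E + 4\right) \left(- \frac{1}{4}\right) = \frac{E}{2 E \left(3 + E\right)} + \left(4 + E\right) \left(- \frac{1}{4}\right) = E \frac{1}{2 E \left(3 + E\right)} - \left(1 + \frac{E}{4}\right) = \frac{1}{2 \left(3 + E\right)} - \left(1 + \frac{E}{4}\right) = -1 + \frac{1}{2 \left(3 + E\right)} - \frac{E}{4}$)
$\left(\left(0 - 4\right) + a{\left(-1 \right)}\right) 1 = \left(\left(0 - 4\right) + \frac{-10 - \left(-1\right)^{2} - -7}{4 \left(3 - 1\right)}\right) 1 = \left(-4 + \frac{-10 - 1 + 7}{4 \cdot 2}\right) 1 = \left(-4 + \frac{1}{4} \cdot \frac{1}{2} \left(-10 - 1 + 7\right)\right) 1 = \left(-4 + \frac{1}{4} \cdot \frac{1}{2} \left(-4\right)\right) 1 = \left(-4 - \frac{1}{2}\right) 1 = \left(- \frac{9}{2}\right) 1 = - \frac{9}{2}$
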